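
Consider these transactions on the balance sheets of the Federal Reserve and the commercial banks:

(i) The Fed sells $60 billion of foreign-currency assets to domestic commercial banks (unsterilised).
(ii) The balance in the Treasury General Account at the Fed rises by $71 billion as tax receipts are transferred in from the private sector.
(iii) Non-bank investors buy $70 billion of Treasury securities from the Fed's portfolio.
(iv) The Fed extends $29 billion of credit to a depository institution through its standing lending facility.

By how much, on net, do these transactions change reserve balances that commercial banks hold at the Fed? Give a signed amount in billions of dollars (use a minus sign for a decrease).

-$172 billion

Fed balance sheet:
  Assets:      Securities −$70B, Loans to banks +$29B, Foreign assets −$60B
  Liabilities: Bank reserves −$172B, Government deposits +$71B
Commercial banking system:
  Assets:      Reserves at CB −$172B, Foreign assets +$60B
  Liabilities: Checkable deposits −$141B, Borrowings from CB +$29B
So the change in reserve balances that commercial banks hold at the Fed is -$172 billion.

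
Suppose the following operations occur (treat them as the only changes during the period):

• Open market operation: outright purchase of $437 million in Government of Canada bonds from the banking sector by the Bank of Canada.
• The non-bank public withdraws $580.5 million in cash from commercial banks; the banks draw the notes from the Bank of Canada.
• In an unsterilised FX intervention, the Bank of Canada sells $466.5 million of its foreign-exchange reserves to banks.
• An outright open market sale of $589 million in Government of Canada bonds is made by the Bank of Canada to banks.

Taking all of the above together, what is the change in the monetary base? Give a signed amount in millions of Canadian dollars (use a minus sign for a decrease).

Bank of Canada balance sheet:
  Assets:      Securities −$152M, Foreign assets −$466.5M
  Liabilities: Bank reserves −$1199M, Currency in circulation +$580.5M
Monetary base = currency + reserves: +$580.5M + (−$1199M) = -$618.5 million.

-$618.5 million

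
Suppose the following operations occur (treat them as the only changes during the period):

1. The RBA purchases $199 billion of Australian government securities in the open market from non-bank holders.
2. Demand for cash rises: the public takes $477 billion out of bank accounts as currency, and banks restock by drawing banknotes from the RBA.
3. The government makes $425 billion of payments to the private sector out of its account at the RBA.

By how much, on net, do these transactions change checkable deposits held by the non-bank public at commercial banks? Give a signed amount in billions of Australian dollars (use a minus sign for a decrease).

+$147 billion

RBA balance sheet:
  Assets:      Securities +$199B
  Liabilities: Bank reserves +$147B, Currency in circulation +$477B, Government deposits −$425B
Commercial banking system:
  Assets:      Reserves at CB +$147B
  Liabilities: Checkable deposits +$147B
So the change in checkable deposits held by the non-bank public at commercial banks is +$147 billion.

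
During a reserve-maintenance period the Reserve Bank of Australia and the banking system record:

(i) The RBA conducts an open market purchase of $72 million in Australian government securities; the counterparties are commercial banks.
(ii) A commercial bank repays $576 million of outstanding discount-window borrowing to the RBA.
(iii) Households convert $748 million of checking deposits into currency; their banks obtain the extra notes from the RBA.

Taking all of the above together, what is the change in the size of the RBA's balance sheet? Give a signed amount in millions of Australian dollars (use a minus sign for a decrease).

-$504 million

OMO purchase (from banks) $72 million: an RBA asset is acquired → +$72M.
Discount-window repayment $576 million: an RBA asset is shed → −$576M.
Currency withdrawal $748 million: only the composition of liabilities changes → 0.
Net: 72 − 576 + 0 = -$504 million.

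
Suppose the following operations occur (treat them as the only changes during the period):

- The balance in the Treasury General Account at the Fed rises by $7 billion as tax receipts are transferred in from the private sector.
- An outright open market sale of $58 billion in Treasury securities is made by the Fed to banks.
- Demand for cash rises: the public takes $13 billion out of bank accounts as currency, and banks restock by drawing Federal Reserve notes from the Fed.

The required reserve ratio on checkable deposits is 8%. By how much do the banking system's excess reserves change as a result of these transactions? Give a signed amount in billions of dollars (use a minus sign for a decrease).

-$76.4 billion

Government account inflow $7 billion: reserves −$7B, deposits −$7B.
OMO sale (to banks) $58 billion: reserves −$58B, deposits 0.
Currency withdrawal $13 billion: reserves −$13B, deposits −$13B.
Totals: Δreserves = −$78B, Δdeposits = −$20B.
Δrequired reserves = 8% × −$20B = −$1.6B.
Δexcess reserves = Δreserves − Δrequired = −$78B − (−$1.6B) = -$76.4 billion.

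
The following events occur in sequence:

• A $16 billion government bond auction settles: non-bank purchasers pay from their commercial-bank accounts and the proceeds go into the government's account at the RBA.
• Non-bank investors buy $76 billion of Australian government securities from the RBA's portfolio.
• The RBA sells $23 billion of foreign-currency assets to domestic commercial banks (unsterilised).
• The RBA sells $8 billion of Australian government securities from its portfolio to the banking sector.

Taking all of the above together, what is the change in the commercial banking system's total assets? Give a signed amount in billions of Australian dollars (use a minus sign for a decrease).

-$92 billion

Government account inflow $16 billion: bank balance sheets shrink → −$16B.
Asset sale (to non-banks) $76 billion: bank balance sheets shrink → −$76B.
FX sale $23 billion: just an asset swap on bank balance sheets → 0.
OMO sale (to banks) $8 billion: just an asset swap on bank balance sheets → 0.
Net: −16 − 76 + 0 + 0 = -$92 billion.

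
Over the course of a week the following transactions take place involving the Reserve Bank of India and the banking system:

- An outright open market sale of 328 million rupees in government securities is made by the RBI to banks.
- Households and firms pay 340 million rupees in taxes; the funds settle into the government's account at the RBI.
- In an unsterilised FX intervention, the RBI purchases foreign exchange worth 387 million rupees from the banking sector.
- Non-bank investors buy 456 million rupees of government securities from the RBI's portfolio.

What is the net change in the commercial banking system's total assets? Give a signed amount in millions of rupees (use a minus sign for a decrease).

-796 million

RBI balance sheet:
  Assets:      Securities −784M, Foreign assets +387M
  Liabilities: Bank reserves −737M, Government deposits +340M
Commercial banking system:
  Assets:      Reserves at CB −737M, Securities +328M, Foreign assets −387M
  Liabilities: Checkable deposits −796M
Change in total bank assets = -796 million.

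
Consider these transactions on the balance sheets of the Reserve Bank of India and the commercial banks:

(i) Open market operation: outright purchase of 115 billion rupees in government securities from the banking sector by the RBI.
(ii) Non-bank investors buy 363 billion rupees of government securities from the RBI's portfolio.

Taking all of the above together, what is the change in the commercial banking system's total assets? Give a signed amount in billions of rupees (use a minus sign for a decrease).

RBI balance sheet:
  Assets:      Securities −248B
  Liabilities: Bank reserves −248B
Commercial banking system:
  Assets:      Reserves at CB −248B, Securities −115B
  Liabilities: Checkable deposits −363B
Change in total bank assets = -363 billion.

-363 billion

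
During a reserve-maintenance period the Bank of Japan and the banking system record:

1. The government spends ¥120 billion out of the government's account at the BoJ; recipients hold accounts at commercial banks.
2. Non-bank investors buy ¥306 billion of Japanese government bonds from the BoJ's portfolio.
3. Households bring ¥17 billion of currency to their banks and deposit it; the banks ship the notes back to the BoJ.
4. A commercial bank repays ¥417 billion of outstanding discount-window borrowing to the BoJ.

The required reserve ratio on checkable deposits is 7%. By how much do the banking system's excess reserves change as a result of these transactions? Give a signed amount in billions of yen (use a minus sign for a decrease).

-¥574.17 billion

Government spending ¥120 billion: reserves +¥120B, deposits +¥120B.
Asset sale (to non-banks) ¥306 billion: reserves −¥306B, deposits −¥306B.
Currency deposit ¥17 billion: reserves +¥17B, deposits +¥17B.
Discount-window repayment ¥417 billion: reserves −¥417B, deposits 0.
Totals: Δreserves = −¥586B, Δdeposits = −¥169B.
Δrequired reserves = 7% × −¥169B = −¥11.83B.
Δexcess reserves = Δreserves − Δrequired = −¥586B − (−¥11.83B) = -¥574.17 billion.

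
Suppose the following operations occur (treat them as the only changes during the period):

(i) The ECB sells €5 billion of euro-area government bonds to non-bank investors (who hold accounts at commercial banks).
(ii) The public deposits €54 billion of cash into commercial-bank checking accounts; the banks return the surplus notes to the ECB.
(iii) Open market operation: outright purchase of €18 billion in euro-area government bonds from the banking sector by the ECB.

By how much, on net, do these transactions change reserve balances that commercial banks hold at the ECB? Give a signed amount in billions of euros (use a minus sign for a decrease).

Asset sale (to non-banks) €5 billion: the non-bank buyers' banks settle from reserves → −€5B.
Currency deposit €54 billion: returned notes are swapped for reserve credit → +€54B.
OMO purchase (from banks) €18 billion: the ECB pays by crediting reserve accounts → +€18B.
Net: −5 + 54 + 18 = +€67 billion.

+€67 billion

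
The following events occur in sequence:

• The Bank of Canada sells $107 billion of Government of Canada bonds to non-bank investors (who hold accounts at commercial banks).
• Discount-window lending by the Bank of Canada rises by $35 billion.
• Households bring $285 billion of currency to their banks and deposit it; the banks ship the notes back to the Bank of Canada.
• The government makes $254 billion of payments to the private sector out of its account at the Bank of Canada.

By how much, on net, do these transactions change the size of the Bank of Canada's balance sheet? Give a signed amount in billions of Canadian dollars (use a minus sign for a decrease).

Bank of Canada balance sheet:
  Assets:      Securities −$107B, Loans to banks +$35B
  Liabilities: Bank reserves +$467B, Currency in circulation −$285B, Government deposits −$254B
Commercial banking system:
  Assets:      Reserves at CB +$467B
  Liabilities: Checkable deposits +$432B, Borrowings from CB +$35B
Change in total Bank of Canada assets = -$72 billion.

-$72 billion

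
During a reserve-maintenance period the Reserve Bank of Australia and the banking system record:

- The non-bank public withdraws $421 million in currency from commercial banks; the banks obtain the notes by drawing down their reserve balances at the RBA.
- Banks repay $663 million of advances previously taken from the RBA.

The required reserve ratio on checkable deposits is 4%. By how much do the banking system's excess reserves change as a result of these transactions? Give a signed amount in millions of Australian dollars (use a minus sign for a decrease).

-$1067.16 million

Currency withdrawal $421 million: reserves −$421M, deposits −$421M.
Discount-window repayment $663 million: reserves −$663M, deposits 0.
Totals: Δreserves = −$1084M, Δdeposits = −$421M.
Δrequired reserves = 4% × −$421M = −$16.84M.
Δexcess reserves = Δreserves − Δrequired = −$1084M − (−$16.84M) = -$1067.16 million.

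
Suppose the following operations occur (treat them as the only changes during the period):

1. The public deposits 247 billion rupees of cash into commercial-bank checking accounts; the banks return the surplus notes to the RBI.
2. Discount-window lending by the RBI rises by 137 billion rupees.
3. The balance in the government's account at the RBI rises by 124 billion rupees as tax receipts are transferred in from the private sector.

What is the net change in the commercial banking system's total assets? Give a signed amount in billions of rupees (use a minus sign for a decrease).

Currency deposit 247 billion rupees: bank balance sheets expand → +247B.
Discount-window loan 137 billion rupees: bank balance sheets expand → +137B.
Government account inflow 124 billion rupees: bank balance sheets shrink → −124B.
Net: 247 + 137 − 124 = +260 billion.

+260 billion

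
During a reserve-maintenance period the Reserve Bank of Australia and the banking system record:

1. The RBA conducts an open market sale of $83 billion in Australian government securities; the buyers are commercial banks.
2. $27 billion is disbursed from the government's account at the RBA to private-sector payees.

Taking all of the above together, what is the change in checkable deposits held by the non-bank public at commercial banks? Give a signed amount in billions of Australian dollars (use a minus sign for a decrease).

+$27 billion

OMO sale (to banks) $83 billion: the counterparty is a bank, so public deposits are unchanged → 0.
Government spending $27 billion: non-bank counterparties' bank balances rise → +$27B.
Net: 0 + 27 = +$27 billion.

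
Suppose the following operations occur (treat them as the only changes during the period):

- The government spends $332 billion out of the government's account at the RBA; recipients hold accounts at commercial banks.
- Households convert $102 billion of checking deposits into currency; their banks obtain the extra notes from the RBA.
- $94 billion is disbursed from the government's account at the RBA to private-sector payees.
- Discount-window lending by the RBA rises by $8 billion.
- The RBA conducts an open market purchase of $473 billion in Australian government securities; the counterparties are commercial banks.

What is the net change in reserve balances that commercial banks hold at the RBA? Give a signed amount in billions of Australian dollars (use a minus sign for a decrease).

+$805 billion

Government spending $332 billion: government payments flow into bank reserve accounts → +$332B.
Currency withdrawal $102 billion: banks swap reserves for currency → −$102B.
Government spending $94 billion: government payments flow into bank reserve accounts → +$94B.
Discount-window loan $8 billion: the loan is credited to the bank's reserve account → +$8B.
OMO purchase (from banks) $473 billion: the RBA pays by crediting reserve accounts → +$473B.
Net: 332 − 102 + 94 + 8 + 473 = +$805 billion.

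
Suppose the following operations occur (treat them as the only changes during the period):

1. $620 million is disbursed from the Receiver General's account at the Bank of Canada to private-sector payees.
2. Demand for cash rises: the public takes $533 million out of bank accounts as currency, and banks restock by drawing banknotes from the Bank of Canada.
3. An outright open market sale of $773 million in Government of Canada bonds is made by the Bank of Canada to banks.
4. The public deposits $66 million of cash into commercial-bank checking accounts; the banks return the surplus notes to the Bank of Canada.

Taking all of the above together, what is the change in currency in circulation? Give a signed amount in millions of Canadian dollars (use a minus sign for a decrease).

+$467 million

Government spending $620 million: no currency enters or leaves circulation → 0.
Currency withdrawal $533 million: notes leave the central bank → +$533M.
OMO sale (to banks) $773 million: no currency enters or leaves circulation → 0.
Currency deposit $66 million: notes return to the central bank → −$66M.
Net: 0 + 533 + 0 − 66 = +$467 million.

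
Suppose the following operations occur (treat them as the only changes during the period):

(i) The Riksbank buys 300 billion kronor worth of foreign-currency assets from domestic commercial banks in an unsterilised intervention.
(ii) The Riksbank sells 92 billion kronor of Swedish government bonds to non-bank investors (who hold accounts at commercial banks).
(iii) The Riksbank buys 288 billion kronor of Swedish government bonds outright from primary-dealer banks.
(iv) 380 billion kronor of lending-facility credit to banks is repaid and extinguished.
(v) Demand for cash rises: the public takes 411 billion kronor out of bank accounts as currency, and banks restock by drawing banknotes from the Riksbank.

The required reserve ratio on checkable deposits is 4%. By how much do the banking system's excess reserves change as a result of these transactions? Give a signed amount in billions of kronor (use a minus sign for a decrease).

FX purchase 300 billion kronor: reserves +300B, deposits 0.
Asset sale (to non-banks) 92 billion kronor: reserves −92B, deposits −92B.
OMO purchase (from banks) 288 billion kronor: reserves +288B, deposits 0.
Discount-window repayment 380 billion kronor: reserves −380B, deposits 0.
Currency withdrawal 411 billion kronor: reserves −411B, deposits −411B.
Totals: Δreserves = −295B, Δdeposits = −503B.
Δrequired reserves = 4% × −503B = −20.12B.
Δexcess reserves = Δreserves − Δrequired = −295B − (−20.12B) = -274.88 billion.

-274.88 billion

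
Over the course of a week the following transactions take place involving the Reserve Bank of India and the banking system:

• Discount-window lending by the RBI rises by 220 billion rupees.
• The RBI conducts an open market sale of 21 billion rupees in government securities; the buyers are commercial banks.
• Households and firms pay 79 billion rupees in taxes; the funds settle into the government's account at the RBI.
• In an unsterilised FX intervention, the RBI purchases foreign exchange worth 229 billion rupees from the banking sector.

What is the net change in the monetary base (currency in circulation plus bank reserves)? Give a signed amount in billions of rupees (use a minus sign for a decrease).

+349 billion

RBI balance sheet:
  Assets:      Securities −21B, Loans to banks +220B, Foreign assets +229B
  Liabilities: Bank reserves +349B, Government deposits +79B
Monetary base = currency + reserves: 0 + (+349B) = +349 billion.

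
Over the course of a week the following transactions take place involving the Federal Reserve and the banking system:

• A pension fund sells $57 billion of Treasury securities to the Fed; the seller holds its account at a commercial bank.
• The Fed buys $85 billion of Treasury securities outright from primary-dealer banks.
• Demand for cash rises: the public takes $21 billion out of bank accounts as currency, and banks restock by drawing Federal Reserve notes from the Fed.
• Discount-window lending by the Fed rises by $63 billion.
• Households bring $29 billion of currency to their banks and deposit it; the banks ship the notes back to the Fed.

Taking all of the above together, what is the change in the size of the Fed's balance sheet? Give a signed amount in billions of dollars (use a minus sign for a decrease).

+$205 billion

Fed balance sheet:
  Assets:      Securities +$142B, Loans to banks +$63B
  Liabilities: Bank reserves +$213B, Currency in circulation −$8B
Commercial banking system:
  Assets:      Reserves at CB +$213B, Securities −$85B
  Liabilities: Checkable deposits +$65B, Borrowings from CB +$63B
Change in total Fed assets = +$205 billion.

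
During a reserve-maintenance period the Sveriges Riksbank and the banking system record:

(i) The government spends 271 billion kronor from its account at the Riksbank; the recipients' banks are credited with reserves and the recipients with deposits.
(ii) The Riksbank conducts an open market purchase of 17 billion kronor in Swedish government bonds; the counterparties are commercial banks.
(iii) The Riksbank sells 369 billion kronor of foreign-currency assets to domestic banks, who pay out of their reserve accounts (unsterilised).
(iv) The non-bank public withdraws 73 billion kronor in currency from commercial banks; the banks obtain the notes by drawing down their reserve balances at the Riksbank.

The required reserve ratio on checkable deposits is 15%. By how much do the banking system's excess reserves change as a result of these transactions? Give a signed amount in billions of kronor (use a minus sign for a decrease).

Government spending 271 billion kronor: reserves +271B, deposits +271B.
OMO purchase (from banks) 17 billion kronor: reserves +17B, deposits 0.
FX sale 369 billion kronor: reserves −369B, deposits 0.
Currency withdrawal 73 billion kronor: reserves −73B, deposits −73B.
Totals: Δreserves = −154B, Δdeposits = +198B.
Δrequired reserves = 15% × +198B = +29.7B.
Δexcess reserves = Δreserves − Δrequired = −154B − (+29.7B) = -183.7 billion.

-183.7 billion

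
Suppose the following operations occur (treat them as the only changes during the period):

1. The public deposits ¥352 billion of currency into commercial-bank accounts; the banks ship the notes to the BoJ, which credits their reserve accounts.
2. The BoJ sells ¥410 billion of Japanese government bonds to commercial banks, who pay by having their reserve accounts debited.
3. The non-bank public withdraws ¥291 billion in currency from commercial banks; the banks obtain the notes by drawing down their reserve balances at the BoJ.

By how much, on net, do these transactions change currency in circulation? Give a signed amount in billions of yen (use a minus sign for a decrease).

-¥61 billion

Currency deposit ¥352 billion: notes return to the central bank → −¥352B.
OMO sale (to banks) ¥410 billion: no currency enters or leaves circulation → 0.
Currency withdrawal ¥291 billion: notes leave the central bank → +¥291B.
Net: −352 + 0 + 291 = -¥61 billion.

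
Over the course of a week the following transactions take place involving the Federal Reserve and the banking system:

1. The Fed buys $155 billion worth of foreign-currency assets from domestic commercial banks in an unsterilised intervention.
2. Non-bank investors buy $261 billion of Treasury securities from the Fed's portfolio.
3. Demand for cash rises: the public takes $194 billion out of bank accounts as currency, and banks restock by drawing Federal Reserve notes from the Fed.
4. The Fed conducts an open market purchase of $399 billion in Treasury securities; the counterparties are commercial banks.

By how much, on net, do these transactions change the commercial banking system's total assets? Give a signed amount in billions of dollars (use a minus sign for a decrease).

Fed balance sheet:
  Assets:      Securities +$138B, Foreign assets +$155B
  Liabilities: Bank reserves +$99B, Currency in circulation +$194B
Commercial banking system:
  Assets:      Reserves at CB +$99B, Securities −$399B, Foreign assets −$155B
  Liabilities: Checkable deposits −$455B
Change in total bank assets = -$455 billion.

-$455 billion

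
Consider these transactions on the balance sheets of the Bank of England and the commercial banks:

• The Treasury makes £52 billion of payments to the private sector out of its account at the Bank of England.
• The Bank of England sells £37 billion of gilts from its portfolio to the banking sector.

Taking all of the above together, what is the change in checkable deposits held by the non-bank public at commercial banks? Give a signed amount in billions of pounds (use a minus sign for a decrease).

Bank of England balance sheet:
  Assets:      Securities −£37B
  Liabilities: Bank reserves +£15B, Government deposits −£52B
Commercial banking system:
  Assets:      Reserves at CB +£15B, Securities +£37B
  Liabilities: Checkable deposits +£52B
So the change in checkable deposits held by the non-bank public at commercial banks is +£52 billion.

+£52 billion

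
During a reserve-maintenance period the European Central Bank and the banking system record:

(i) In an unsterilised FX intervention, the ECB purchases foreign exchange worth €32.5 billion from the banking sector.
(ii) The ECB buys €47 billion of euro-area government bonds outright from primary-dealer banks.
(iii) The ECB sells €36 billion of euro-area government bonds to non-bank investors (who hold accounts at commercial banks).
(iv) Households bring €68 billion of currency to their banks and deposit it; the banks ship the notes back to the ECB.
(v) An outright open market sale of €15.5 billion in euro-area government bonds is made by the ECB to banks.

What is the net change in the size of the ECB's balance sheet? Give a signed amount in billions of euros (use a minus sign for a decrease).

FX purchase €32.5 billion: an ECB asset is acquired → +€32.5B.
OMO purchase (from banks) €47 billion: an ECB asset is acquired → +€47B.
Asset sale (to non-banks) €36 billion: an ECB asset is shed → −€36B.
Currency deposit €68 billion: only the composition of liabilities changes → 0.
OMO sale (to banks) €15.5 billion: an ECB asset is shed → −€15.5B.
Net: 32.5 + 47 − 36 + 0 − 15.5 = +€28 billion.

+€28 billion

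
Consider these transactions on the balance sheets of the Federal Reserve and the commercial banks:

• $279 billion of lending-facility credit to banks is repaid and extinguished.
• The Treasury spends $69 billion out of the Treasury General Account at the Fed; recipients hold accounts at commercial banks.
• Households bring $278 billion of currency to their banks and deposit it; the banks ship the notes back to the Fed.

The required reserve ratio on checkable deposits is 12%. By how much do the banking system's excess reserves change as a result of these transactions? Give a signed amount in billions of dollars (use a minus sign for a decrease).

+$26.36 billion

Discount-window repayment $279 billion: reserves −$279B, deposits 0.
Government spending $69 billion: reserves +$69B, deposits +$69B.
Currency deposit $278 billion: reserves +$278B, deposits +$278B.
Totals: Δreserves = +$68B, Δdeposits = +$347B.
Δrequired reserves = 12% × +$347B = +$41.64B.
Δexcess reserves = Δreserves − Δrequired = +$68B − (+$41.64B) = +$26.36 billion.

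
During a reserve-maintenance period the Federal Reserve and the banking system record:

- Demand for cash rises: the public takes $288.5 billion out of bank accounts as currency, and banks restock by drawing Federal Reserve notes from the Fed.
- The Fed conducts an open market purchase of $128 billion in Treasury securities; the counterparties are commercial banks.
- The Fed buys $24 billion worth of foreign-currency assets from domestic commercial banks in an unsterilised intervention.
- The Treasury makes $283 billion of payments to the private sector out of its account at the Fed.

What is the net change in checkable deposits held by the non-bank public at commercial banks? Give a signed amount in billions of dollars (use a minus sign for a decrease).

Fed balance sheet:
  Assets:      Securities +$128B, Foreign assets +$24B
  Liabilities: Bank reserves +$146.5B, Currency in circulation +$288.5B, Government deposits −$283B
Commercial banking system:
  Assets:      Reserves at CB +$146.5B, Securities −$128B, Foreign assets −$24B
  Liabilities: Checkable deposits −$5.5B
So the change in checkable deposits held by the non-bank public at commercial banks is -$5.5 billion.

-$5.5 billion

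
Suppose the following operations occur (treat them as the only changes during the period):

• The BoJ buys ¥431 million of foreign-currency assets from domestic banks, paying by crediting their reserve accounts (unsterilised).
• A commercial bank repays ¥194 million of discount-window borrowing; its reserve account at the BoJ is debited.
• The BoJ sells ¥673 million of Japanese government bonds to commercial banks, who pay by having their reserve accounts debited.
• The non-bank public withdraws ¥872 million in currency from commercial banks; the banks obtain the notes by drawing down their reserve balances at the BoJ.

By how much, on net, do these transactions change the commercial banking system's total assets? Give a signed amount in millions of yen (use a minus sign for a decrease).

-¥1066 million

FX purchase ¥431 million: just an asset swap on bank balance sheets → 0.
Discount-window repayment ¥194 million: bank balance sheets shrink → −¥194M.
OMO sale (to banks) ¥673 million: just an asset swap on bank balance sheets → 0.
Currency withdrawal ¥872 million: bank balance sheets shrink → −¥872M.
Net: 0 − 194 + 0 − 872 = -¥1066 million.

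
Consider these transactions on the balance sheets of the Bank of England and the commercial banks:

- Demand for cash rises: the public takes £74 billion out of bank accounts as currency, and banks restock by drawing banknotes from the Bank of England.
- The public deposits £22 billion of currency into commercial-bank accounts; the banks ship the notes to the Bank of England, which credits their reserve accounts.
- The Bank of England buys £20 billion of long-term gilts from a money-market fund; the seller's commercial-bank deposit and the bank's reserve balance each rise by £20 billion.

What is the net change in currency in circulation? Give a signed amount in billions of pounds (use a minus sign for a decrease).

Currency withdrawal £74 billion: notes leave the central bank → +£74B.
Currency deposit £22 billion: notes return to the central bank → −£22B.
Asset purchase (from non-banks) £20 billion: no currency enters or leaves circulation → 0.
Net: 74 − 22 + 0 = +£52 billion.

+£52 billion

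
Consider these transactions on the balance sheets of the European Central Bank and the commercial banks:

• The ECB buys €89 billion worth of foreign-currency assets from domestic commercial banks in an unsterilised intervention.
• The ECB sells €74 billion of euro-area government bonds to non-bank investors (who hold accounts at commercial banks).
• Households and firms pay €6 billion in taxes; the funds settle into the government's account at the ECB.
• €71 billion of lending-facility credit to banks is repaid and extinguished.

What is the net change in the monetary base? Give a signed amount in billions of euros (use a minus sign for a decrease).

-€62 billion

ECB balance sheet:
  Assets:      Securities −€74B, Loans to banks −€71B, Foreign assets +€89B
  Liabilities: Bank reserves −€62B, Government deposits +€6B
Monetary base = currency + reserves: 0 + (−€62B) = -€62 billion.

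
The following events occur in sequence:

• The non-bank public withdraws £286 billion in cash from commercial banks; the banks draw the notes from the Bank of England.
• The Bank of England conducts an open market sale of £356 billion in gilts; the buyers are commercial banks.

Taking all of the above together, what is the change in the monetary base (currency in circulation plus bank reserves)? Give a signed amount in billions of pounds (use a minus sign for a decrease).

Currency withdrawal £286 billion: just a shift between currency and reserves — both are base money → 0.
OMO sale (to banks) £356 billion: Bank of England balance sheet contracts → −£356B.
Net: 0 − 356 = -£356 billion.

-£356 billion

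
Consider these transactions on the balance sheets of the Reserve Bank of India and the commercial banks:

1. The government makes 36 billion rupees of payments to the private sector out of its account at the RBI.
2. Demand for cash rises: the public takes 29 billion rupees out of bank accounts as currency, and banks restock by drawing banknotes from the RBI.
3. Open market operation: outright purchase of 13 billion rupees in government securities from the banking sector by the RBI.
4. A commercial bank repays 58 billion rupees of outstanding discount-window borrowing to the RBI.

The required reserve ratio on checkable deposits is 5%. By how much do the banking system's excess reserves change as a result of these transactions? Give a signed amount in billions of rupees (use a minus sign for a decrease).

-38.35 billion

Government spending 36 billion rupees: reserves +36B, deposits +36B.
Currency withdrawal 29 billion rupees: reserves −29B, deposits −29B.
OMO purchase (from banks) 13 billion rupees: reserves +13B, deposits 0.
Discount-window repayment 58 billion rupees: reserves −58B, deposits 0.
Totals: Δreserves = −38B, Δdeposits = +7B.
Δrequired reserves = 5% × +7B = +0.35B.
Δexcess reserves = Δreserves − Δrequired = −38B − (+0.35B) = -38.35 billion.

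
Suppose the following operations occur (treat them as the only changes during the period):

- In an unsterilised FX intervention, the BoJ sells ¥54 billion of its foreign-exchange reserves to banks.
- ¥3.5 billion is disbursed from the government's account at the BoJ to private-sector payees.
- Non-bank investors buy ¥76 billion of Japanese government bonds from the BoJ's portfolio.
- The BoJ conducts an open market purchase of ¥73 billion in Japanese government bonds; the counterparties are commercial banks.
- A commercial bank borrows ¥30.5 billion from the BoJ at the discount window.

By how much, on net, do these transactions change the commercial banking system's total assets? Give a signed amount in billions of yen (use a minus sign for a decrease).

FX sale ¥54 billion: just an asset swap on bank balance sheets → 0.
Government spending ¥3.5 billion: bank balance sheets expand → +¥3.5B.
Asset sale (to non-banks) ¥76 billion: bank balance sheets shrink → −¥76B.
OMO purchase (from banks) ¥73 billion: just an asset swap on bank balance sheets → 0.
Discount-window loan ¥30.5 billion: bank balance sheets expand → +¥30.5B.
Net: 0 + 3.5 − 76 + 0 + 30.5 = -¥42 billion.

-¥42 billion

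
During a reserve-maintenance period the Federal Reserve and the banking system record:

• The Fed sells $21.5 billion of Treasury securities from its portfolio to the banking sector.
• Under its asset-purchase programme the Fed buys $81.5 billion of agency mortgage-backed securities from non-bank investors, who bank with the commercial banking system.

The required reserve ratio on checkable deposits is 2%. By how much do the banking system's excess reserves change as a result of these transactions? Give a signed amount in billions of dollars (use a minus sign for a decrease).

+$58.37 billion

OMO sale (to banks) $21.5 billion: reserves −$21.5B, deposits 0.
Asset purchase (from non-banks) $81.5 billion: reserves +$81.5B, deposits +$81.5B.
Totals: Δreserves = +$60B, Δdeposits = +$81.5B.
Δrequired reserves = 2% × +$81.5B = +$1.63B.
Δexcess reserves = Δreserves − Δrequired = +$60B − (+$1.63B) = +$58.37 billion.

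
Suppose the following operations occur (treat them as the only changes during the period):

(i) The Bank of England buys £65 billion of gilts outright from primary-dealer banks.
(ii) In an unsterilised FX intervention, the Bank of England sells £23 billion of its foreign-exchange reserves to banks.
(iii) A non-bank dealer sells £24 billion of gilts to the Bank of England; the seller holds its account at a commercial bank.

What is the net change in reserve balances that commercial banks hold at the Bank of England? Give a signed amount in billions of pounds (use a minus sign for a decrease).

OMO purchase (from banks) £65 billion: the Bank of England pays by crediting reserve accounts → +£65B.
FX sale £23 billion: the buying banks pay out of their reserve balances → −£23B.
Asset purchase (from non-banks) £24 billion: the Bank of England pays by crediting reserve accounts → +£24B.
Net: 65 − 23 + 24 = +£66 billion.

+£66 billion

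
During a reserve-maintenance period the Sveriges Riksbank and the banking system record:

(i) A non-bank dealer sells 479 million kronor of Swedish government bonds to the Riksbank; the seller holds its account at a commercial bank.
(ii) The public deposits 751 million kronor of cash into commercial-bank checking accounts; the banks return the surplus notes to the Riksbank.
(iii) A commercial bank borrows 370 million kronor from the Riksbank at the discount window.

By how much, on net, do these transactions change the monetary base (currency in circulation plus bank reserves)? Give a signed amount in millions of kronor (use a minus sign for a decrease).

Riksbank balance sheet:
  Assets:      Securities +479M, Loans to banks +370M
  Liabilities: Bank reserves +1600M, Currency in circulation −751M
Commercial banking system:
  Assets:      Reserves at CB +1600M
  Liabilities: Checkable deposits +1230M, Borrowings from CB +370M
Monetary base = currency + reserves: −751M + (+1600M) = +849 million.

+849 million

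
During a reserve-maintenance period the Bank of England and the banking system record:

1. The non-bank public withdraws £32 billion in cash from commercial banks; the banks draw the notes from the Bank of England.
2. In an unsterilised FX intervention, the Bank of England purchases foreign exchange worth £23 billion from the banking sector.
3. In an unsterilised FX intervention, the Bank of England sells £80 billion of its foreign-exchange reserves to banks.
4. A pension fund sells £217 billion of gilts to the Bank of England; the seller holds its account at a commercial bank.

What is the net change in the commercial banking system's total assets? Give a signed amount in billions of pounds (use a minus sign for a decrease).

+£185 billion

Bank of England balance sheet:
  Assets:      Securities +£217B, Foreign assets −£57B
  Liabilities: Bank reserves +£128B, Currency in circulation +£32B
Commercial banking system:
  Assets:      Reserves at CB +£128B, Foreign assets +£57B
  Liabilities: Checkable deposits +£185B
Change in total bank assets = +£185 billion.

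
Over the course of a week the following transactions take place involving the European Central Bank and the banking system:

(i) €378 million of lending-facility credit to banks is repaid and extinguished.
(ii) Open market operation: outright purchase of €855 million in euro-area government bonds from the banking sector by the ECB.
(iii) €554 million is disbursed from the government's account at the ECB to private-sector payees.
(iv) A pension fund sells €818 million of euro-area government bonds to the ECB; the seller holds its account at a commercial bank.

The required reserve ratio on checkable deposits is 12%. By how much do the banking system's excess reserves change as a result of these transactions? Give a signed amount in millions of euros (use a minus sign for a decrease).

+€1684.36 million

Discount-window repayment €378 million: reserves −€378M, deposits 0.
OMO purchase (from banks) €855 million: reserves +€855M, deposits 0.
Government spending €554 million: reserves +€554M, deposits +€554M.
Asset purchase (from non-banks) €818 million: reserves +€818M, deposits +€818M.
Totals: Δreserves = +€1849M, Δdeposits = +€1372M.
Δrequired reserves = 12% × +€1372M = +€164.64M.
Δexcess reserves = Δreserves − Δrequired = +€1849M − (+€164.64M) = +€1684.36 million.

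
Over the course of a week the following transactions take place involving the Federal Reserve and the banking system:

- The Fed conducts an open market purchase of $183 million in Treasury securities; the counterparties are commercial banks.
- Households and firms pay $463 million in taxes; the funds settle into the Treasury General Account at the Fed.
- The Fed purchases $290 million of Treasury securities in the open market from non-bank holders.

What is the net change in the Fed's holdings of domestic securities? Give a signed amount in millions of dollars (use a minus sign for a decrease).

+$473 million

OMO purchase (from banks) $183 million: securities added to the Fed's portfolio → +$183M.
Government account inflow $463 million: the Fed's securities portfolio is untouched → 0.
Asset purchase (from non-banks) $290 million: securities added to the Fed's portfolio → +$290M.
Net: 183 + 0 + 290 = +$473 million.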